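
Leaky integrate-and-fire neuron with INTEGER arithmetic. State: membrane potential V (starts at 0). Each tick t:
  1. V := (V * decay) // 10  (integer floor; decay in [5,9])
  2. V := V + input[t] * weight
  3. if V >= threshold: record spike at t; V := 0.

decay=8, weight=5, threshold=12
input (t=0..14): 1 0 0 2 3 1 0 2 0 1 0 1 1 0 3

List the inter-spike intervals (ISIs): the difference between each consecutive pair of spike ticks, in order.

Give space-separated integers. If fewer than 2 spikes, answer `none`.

t=0: input=1 -> V=5
t=1: input=0 -> V=4
t=2: input=0 -> V=3
t=3: input=2 -> V=0 FIRE
t=4: input=3 -> V=0 FIRE
t=5: input=1 -> V=5
t=6: input=0 -> V=4
t=7: input=2 -> V=0 FIRE
t=8: input=0 -> V=0
t=9: input=1 -> V=5
t=10: input=0 -> V=4
t=11: input=1 -> V=8
t=12: input=1 -> V=11
t=13: input=0 -> V=8
t=14: input=3 -> V=0 FIRE

Answer: 1 3 7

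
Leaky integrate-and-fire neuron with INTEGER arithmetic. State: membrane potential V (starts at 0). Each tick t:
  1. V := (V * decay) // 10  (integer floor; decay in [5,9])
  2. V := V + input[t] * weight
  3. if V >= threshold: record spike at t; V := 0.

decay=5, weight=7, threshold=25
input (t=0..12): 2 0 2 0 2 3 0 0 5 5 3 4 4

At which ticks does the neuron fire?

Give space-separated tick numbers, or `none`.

t=0: input=2 -> V=14
t=1: input=0 -> V=7
t=2: input=2 -> V=17
t=3: input=0 -> V=8
t=4: input=2 -> V=18
t=5: input=3 -> V=0 FIRE
t=6: input=0 -> V=0
t=7: input=0 -> V=0
t=8: input=5 -> V=0 FIRE
t=9: input=5 -> V=0 FIRE
t=10: input=3 -> V=21
t=11: input=4 -> V=0 FIRE
t=12: input=4 -> V=0 FIRE

Answer: 5 8 9 11 12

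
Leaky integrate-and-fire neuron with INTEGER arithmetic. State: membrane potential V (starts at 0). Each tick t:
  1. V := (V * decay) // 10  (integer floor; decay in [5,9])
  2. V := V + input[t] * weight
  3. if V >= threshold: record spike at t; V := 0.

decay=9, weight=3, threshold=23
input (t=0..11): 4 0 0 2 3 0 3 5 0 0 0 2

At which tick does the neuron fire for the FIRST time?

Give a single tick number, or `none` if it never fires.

Answer: 6

Derivation:
t=0: input=4 -> V=12
t=1: input=0 -> V=10
t=2: input=0 -> V=9
t=3: input=2 -> V=14
t=4: input=3 -> V=21
t=5: input=0 -> V=18
t=6: input=3 -> V=0 FIRE
t=7: input=5 -> V=15
t=8: input=0 -> V=13
t=9: input=0 -> V=11
t=10: input=0 -> V=9
t=11: input=2 -> V=14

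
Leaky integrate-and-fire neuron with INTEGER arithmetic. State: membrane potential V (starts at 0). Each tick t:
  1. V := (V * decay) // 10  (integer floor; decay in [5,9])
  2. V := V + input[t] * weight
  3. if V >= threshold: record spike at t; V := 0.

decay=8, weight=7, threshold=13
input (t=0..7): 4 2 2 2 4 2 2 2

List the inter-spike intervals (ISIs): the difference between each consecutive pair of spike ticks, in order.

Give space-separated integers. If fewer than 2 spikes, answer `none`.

Answer: 1 1 1 1 1 1 1

Derivation:
t=0: input=4 -> V=0 FIRE
t=1: input=2 -> V=0 FIRE
t=2: input=2 -> V=0 FIRE
t=3: input=2 -> V=0 FIRE
t=4: input=4 -> V=0 FIRE
t=5: input=2 -> V=0 FIRE
t=6: input=2 -> V=0 FIRE
t=7: input=2 -> V=0 FIRE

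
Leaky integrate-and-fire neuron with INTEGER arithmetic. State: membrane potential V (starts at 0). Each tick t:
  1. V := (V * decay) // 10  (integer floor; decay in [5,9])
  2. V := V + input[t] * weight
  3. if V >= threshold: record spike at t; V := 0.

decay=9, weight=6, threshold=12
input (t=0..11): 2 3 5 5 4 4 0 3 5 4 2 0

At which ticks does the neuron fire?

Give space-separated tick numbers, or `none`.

Answer: 0 1 2 3 4 5 7 8 9 10

Derivation:
t=0: input=2 -> V=0 FIRE
t=1: input=3 -> V=0 FIRE
t=2: input=5 -> V=0 FIRE
t=3: input=5 -> V=0 FIRE
t=4: input=4 -> V=0 FIRE
t=5: input=4 -> V=0 FIRE
t=6: input=0 -> V=0
t=7: input=3 -> V=0 FIRE
t=8: input=5 -> V=0 FIRE
t=9: input=4 -> V=0 FIRE
t=10: input=2 -> V=0 FIRE
t=11: input=0 -> V=0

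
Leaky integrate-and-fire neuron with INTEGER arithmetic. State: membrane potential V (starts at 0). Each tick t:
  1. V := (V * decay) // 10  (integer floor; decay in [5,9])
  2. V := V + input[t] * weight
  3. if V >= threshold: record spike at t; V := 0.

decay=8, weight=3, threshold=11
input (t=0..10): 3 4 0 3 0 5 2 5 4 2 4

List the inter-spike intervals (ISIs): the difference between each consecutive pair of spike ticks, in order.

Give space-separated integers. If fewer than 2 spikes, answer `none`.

Answer: 4 2 1 2

Derivation:
t=0: input=3 -> V=9
t=1: input=4 -> V=0 FIRE
t=2: input=0 -> V=0
t=3: input=3 -> V=9
t=4: input=0 -> V=7
t=5: input=5 -> V=0 FIRE
t=6: input=2 -> V=6
t=7: input=5 -> V=0 FIRE
t=8: input=4 -> V=0 FIRE
t=9: input=2 -> V=6
t=10: input=4 -> V=0 FIRE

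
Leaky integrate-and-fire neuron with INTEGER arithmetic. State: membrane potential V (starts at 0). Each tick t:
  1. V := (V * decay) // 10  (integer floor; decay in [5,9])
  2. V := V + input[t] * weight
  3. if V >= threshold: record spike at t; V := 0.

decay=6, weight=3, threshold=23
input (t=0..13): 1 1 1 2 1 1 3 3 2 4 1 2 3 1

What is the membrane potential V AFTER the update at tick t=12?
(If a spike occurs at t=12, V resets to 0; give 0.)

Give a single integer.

t=0: input=1 -> V=3
t=1: input=1 -> V=4
t=2: input=1 -> V=5
t=3: input=2 -> V=9
t=4: input=1 -> V=8
t=5: input=1 -> V=7
t=6: input=3 -> V=13
t=7: input=3 -> V=16
t=8: input=2 -> V=15
t=9: input=4 -> V=21
t=10: input=1 -> V=15
t=11: input=2 -> V=15
t=12: input=3 -> V=18
t=13: input=1 -> V=13

Answer: 18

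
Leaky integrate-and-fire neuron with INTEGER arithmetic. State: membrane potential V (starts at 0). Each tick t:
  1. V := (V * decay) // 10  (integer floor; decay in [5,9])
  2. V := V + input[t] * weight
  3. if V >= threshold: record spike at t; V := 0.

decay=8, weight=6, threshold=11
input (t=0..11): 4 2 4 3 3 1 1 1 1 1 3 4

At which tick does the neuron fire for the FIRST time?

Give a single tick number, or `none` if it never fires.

t=0: input=4 -> V=0 FIRE
t=1: input=2 -> V=0 FIRE
t=2: input=4 -> V=0 FIRE
t=3: input=3 -> V=0 FIRE
t=4: input=3 -> V=0 FIRE
t=5: input=1 -> V=6
t=6: input=1 -> V=10
t=7: input=1 -> V=0 FIRE
t=8: input=1 -> V=6
t=9: input=1 -> V=10
t=10: input=3 -> V=0 FIRE
t=11: input=4 -> V=0 FIRE

Answer: 0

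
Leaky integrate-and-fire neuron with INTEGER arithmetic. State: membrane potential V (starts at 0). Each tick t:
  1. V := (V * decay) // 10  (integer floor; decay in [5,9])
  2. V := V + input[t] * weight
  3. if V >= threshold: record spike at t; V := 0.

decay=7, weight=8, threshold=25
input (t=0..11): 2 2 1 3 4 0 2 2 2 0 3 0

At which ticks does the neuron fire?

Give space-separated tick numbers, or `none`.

Answer: 1 3 4 7 10

Derivation:
t=0: input=2 -> V=16
t=1: input=2 -> V=0 FIRE
t=2: input=1 -> V=8
t=3: input=3 -> V=0 FIRE
t=4: input=4 -> V=0 FIRE
t=5: input=0 -> V=0
t=6: input=2 -> V=16
t=7: input=2 -> V=0 FIRE
t=8: input=2 -> V=16
t=9: input=0 -> V=11
t=10: input=3 -> V=0 FIRE
t=11: input=0 -> V=0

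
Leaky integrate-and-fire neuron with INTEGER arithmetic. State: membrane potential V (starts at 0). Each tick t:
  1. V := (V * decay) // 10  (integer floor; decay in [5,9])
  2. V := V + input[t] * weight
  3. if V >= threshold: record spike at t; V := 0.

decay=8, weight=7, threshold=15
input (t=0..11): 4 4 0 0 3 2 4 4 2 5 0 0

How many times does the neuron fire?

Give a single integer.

t=0: input=4 -> V=0 FIRE
t=1: input=4 -> V=0 FIRE
t=2: input=0 -> V=0
t=3: input=0 -> V=0
t=4: input=3 -> V=0 FIRE
t=5: input=2 -> V=14
t=6: input=4 -> V=0 FIRE
t=7: input=4 -> V=0 FIRE
t=8: input=2 -> V=14
t=9: input=5 -> V=0 FIRE
t=10: input=0 -> V=0
t=11: input=0 -> V=0

Answer: 6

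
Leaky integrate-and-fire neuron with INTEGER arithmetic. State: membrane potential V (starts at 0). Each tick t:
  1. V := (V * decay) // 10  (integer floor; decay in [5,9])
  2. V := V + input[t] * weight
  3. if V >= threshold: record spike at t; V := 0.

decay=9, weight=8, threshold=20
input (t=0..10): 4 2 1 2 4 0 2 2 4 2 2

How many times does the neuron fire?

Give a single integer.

t=0: input=4 -> V=0 FIRE
t=1: input=2 -> V=16
t=2: input=1 -> V=0 FIRE
t=3: input=2 -> V=16
t=4: input=4 -> V=0 FIRE
t=5: input=0 -> V=0
t=6: input=2 -> V=16
t=7: input=2 -> V=0 FIRE
t=8: input=4 -> V=0 FIRE
t=9: input=2 -> V=16
t=10: input=2 -> V=0 FIRE

Answer: 6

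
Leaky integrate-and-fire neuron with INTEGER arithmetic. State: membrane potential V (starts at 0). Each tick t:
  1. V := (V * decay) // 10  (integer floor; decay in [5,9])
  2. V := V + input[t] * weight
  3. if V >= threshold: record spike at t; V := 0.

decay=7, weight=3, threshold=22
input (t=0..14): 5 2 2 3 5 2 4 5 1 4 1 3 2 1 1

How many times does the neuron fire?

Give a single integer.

t=0: input=5 -> V=15
t=1: input=2 -> V=16
t=2: input=2 -> V=17
t=3: input=3 -> V=20
t=4: input=5 -> V=0 FIRE
t=5: input=2 -> V=6
t=6: input=4 -> V=16
t=7: input=5 -> V=0 FIRE
t=8: input=1 -> V=3
t=9: input=4 -> V=14
t=10: input=1 -> V=12
t=11: input=3 -> V=17
t=12: input=2 -> V=17
t=13: input=1 -> V=14
t=14: input=1 -> V=12

Answer: 2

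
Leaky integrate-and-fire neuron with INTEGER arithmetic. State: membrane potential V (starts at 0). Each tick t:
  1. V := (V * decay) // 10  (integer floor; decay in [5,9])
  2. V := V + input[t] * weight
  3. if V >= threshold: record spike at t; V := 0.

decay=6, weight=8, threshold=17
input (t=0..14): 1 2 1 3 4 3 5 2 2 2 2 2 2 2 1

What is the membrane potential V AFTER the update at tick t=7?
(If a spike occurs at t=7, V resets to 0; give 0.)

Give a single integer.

t=0: input=1 -> V=8
t=1: input=2 -> V=0 FIRE
t=2: input=1 -> V=8
t=3: input=3 -> V=0 FIRE
t=4: input=4 -> V=0 FIRE
t=5: input=3 -> V=0 FIRE
t=6: input=5 -> V=0 FIRE
t=7: input=2 -> V=16
t=8: input=2 -> V=0 FIRE
t=9: input=2 -> V=16
t=10: input=2 -> V=0 FIRE
t=11: input=2 -> V=16
t=12: input=2 -> V=0 FIRE
t=13: input=2 -> V=16
t=14: input=1 -> V=0 FIRE

Answer: 16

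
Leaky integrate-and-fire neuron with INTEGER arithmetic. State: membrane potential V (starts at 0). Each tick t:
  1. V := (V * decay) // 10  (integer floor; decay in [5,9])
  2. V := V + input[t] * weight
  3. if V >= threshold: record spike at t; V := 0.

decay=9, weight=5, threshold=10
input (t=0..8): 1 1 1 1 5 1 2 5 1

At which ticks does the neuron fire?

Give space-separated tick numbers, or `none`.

t=0: input=1 -> V=5
t=1: input=1 -> V=9
t=2: input=1 -> V=0 FIRE
t=3: input=1 -> V=5
t=4: input=5 -> V=0 FIRE
t=5: input=1 -> V=5
t=6: input=2 -> V=0 FIRE
t=7: input=5 -> V=0 FIRE
t=8: input=1 -> V=5

Answer: 2 4 6 7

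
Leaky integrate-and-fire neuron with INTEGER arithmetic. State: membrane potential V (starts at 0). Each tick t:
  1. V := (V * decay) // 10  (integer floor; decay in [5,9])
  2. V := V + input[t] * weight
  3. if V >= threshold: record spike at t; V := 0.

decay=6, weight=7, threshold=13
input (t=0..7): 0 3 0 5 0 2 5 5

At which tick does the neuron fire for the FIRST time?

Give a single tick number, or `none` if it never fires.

t=0: input=0 -> V=0
t=1: input=3 -> V=0 FIRE
t=2: input=0 -> V=0
t=3: input=5 -> V=0 FIRE
t=4: input=0 -> V=0
t=5: input=2 -> V=0 FIRE
t=6: input=5 -> V=0 FIRE
t=7: input=5 -> V=0 FIRE

Answer: 1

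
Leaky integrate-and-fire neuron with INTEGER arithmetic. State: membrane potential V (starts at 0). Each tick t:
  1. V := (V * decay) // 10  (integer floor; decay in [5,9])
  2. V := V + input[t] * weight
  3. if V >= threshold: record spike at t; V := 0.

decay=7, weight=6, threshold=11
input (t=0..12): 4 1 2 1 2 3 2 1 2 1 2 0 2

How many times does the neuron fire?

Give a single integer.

t=0: input=4 -> V=0 FIRE
t=1: input=1 -> V=6
t=2: input=2 -> V=0 FIRE
t=3: input=1 -> V=6
t=4: input=2 -> V=0 FIRE
t=5: input=3 -> V=0 FIRE
t=6: input=2 -> V=0 FIRE
t=7: input=1 -> V=6
t=8: input=2 -> V=0 FIRE
t=9: input=1 -> V=6
t=10: input=2 -> V=0 FIRE
t=11: input=0 -> V=0
t=12: input=2 -> V=0 FIRE

Answer: 8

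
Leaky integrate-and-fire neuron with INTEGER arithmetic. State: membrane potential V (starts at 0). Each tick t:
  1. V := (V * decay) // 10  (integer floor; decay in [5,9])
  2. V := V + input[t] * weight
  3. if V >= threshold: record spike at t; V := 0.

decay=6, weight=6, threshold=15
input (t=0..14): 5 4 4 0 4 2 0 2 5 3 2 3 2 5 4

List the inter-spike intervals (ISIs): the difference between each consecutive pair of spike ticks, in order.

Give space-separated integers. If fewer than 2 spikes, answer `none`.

Answer: 1 1 2 3 1 1 2 2 1

Derivation:
t=0: input=5 -> V=0 FIRE
t=1: input=4 -> V=0 FIRE
t=2: input=4 -> V=0 FIRE
t=3: input=0 -> V=0
t=4: input=4 -> V=0 FIRE
t=5: input=2 -> V=12
t=6: input=0 -> V=7
t=7: input=2 -> V=0 FIRE
t=8: input=5 -> V=0 FIRE
t=9: input=3 -> V=0 FIRE
t=10: input=2 -> V=12
t=11: input=3 -> V=0 FIRE
t=12: input=2 -> V=12
t=13: input=5 -> V=0 FIRE
t=14: input=4 -> V=0 FIRE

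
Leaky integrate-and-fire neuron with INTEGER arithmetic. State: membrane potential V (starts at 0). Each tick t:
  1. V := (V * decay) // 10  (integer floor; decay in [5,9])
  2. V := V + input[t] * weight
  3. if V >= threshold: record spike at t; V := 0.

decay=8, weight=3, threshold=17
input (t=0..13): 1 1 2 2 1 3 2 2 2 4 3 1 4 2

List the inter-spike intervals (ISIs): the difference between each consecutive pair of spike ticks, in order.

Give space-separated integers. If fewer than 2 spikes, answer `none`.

t=0: input=1 -> V=3
t=1: input=1 -> V=5
t=2: input=2 -> V=10
t=3: input=2 -> V=14
t=4: input=1 -> V=14
t=5: input=3 -> V=0 FIRE
t=6: input=2 -> V=6
t=7: input=2 -> V=10
t=8: input=2 -> V=14
t=9: input=4 -> V=0 FIRE
t=10: input=3 -> V=9
t=11: input=1 -> V=10
t=12: input=4 -> V=0 FIRE
t=13: input=2 -> V=6

Answer: 4 3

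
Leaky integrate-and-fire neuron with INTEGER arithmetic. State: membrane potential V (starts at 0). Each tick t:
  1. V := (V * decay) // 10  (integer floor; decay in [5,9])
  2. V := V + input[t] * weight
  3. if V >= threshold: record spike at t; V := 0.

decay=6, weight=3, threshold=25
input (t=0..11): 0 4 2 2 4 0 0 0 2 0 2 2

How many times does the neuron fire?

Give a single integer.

Answer: 0

Derivation:
t=0: input=0 -> V=0
t=1: input=4 -> V=12
t=2: input=2 -> V=13
t=3: input=2 -> V=13
t=4: input=4 -> V=19
t=5: input=0 -> V=11
t=6: input=0 -> V=6
t=7: input=0 -> V=3
t=8: input=2 -> V=7
t=9: input=0 -> V=4
t=10: input=2 -> V=8
t=11: input=2 -> V=10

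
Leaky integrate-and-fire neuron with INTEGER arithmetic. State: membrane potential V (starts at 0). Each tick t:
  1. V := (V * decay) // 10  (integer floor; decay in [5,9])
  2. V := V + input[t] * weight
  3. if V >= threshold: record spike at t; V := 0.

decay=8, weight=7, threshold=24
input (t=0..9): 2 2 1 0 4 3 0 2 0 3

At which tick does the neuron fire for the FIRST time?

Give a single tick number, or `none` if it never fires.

Answer: 1

Derivation:
t=0: input=2 -> V=14
t=1: input=2 -> V=0 FIRE
t=2: input=1 -> V=7
t=3: input=0 -> V=5
t=4: input=4 -> V=0 FIRE
t=5: input=3 -> V=21
t=6: input=0 -> V=16
t=7: input=2 -> V=0 FIRE
t=8: input=0 -> V=0
t=9: input=3 -> V=21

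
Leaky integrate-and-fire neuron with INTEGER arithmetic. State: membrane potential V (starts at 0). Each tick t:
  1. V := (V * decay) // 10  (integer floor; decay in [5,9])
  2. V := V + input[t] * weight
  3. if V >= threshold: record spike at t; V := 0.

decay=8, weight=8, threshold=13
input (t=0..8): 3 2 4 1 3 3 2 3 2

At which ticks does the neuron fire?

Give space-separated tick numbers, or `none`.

Answer: 0 1 2 4 5 6 7 8

Derivation:
t=0: input=3 -> V=0 FIRE
t=1: input=2 -> V=0 FIRE
t=2: input=4 -> V=0 FIRE
t=3: input=1 -> V=8
t=4: input=3 -> V=0 FIRE
t=5: input=3 -> V=0 FIRE
t=6: input=2 -> V=0 FIRE
t=7: input=3 -> V=0 FIRE
t=8: input=2 -> V=0 FIRE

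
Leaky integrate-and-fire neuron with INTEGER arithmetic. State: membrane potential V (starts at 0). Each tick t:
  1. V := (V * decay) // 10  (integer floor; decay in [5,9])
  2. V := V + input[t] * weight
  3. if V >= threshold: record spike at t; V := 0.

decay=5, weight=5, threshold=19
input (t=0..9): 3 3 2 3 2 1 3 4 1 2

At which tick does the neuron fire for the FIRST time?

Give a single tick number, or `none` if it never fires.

Answer: 1

Derivation:
t=0: input=3 -> V=15
t=1: input=3 -> V=0 FIRE
t=2: input=2 -> V=10
t=3: input=3 -> V=0 FIRE
t=4: input=2 -> V=10
t=5: input=1 -> V=10
t=6: input=3 -> V=0 FIRE
t=7: input=4 -> V=0 FIRE
t=8: input=1 -> V=5
t=9: input=2 -> V=12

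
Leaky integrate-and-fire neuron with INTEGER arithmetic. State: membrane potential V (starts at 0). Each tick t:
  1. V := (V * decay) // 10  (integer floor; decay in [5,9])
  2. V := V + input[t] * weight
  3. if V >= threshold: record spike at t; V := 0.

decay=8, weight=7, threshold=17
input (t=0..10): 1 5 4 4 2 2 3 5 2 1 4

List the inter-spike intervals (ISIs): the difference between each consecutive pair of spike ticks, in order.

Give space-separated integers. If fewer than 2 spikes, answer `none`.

t=0: input=1 -> V=7
t=1: input=5 -> V=0 FIRE
t=2: input=4 -> V=0 FIRE
t=3: input=4 -> V=0 FIRE
t=4: input=2 -> V=14
t=5: input=2 -> V=0 FIRE
t=6: input=3 -> V=0 FIRE
t=7: input=5 -> V=0 FIRE
t=8: input=2 -> V=14
t=9: input=1 -> V=0 FIRE
t=10: input=4 -> V=0 FIRE

Answer: 1 1 2 1 1 2 1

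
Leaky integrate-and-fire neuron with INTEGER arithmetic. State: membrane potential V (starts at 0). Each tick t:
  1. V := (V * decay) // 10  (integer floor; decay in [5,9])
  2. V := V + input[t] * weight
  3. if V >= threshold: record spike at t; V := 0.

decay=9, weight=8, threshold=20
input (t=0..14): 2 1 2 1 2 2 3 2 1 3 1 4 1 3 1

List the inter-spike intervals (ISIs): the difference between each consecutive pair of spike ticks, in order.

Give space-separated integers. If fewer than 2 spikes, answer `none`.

t=0: input=2 -> V=16
t=1: input=1 -> V=0 FIRE
t=2: input=2 -> V=16
t=3: input=1 -> V=0 FIRE
t=4: input=2 -> V=16
t=5: input=2 -> V=0 FIRE
t=6: input=3 -> V=0 FIRE
t=7: input=2 -> V=16
t=8: input=1 -> V=0 FIRE
t=9: input=3 -> V=0 FIRE
t=10: input=1 -> V=8
t=11: input=4 -> V=0 FIRE
t=12: input=1 -> V=8
t=13: input=3 -> V=0 FIRE
t=14: input=1 -> V=8

Answer: 2 2 1 2 1 2 2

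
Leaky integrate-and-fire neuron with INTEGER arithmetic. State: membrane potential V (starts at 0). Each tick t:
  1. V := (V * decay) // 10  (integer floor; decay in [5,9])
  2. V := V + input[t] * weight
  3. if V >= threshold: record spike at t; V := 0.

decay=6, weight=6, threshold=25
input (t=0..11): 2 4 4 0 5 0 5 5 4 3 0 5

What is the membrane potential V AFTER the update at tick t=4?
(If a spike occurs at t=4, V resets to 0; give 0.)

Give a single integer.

t=0: input=2 -> V=12
t=1: input=4 -> V=0 FIRE
t=2: input=4 -> V=24
t=3: input=0 -> V=14
t=4: input=5 -> V=0 FIRE
t=5: input=0 -> V=0
t=6: input=5 -> V=0 FIRE
t=7: input=5 -> V=0 FIRE
t=8: input=4 -> V=24
t=9: input=3 -> V=0 FIRE
t=10: input=0 -> V=0
t=11: input=5 -> V=0 FIRE

Answer: 0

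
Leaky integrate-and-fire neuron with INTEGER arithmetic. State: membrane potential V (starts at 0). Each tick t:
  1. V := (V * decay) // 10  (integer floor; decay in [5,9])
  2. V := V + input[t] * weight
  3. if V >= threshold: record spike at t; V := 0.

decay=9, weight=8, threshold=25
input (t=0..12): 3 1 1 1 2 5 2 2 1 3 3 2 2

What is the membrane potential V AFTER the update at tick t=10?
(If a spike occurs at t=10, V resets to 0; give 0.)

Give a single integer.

t=0: input=3 -> V=24
t=1: input=1 -> V=0 FIRE
t=2: input=1 -> V=8
t=3: input=1 -> V=15
t=4: input=2 -> V=0 FIRE
t=5: input=5 -> V=0 FIRE
t=6: input=2 -> V=16
t=7: input=2 -> V=0 FIRE
t=8: input=1 -> V=8
t=9: input=3 -> V=0 FIRE
t=10: input=3 -> V=24
t=11: input=2 -> V=0 FIRE
t=12: input=2 -> V=16

Answer: 24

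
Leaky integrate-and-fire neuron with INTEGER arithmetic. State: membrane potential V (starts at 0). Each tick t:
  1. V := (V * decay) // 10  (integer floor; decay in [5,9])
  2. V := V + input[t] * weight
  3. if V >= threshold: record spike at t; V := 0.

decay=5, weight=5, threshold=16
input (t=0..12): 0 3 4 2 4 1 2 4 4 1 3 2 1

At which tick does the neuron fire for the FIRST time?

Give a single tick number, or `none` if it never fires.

t=0: input=0 -> V=0
t=1: input=3 -> V=15
t=2: input=4 -> V=0 FIRE
t=3: input=2 -> V=10
t=4: input=4 -> V=0 FIRE
t=5: input=1 -> V=5
t=6: input=2 -> V=12
t=7: input=4 -> V=0 FIRE
t=8: input=4 -> V=0 FIRE
t=9: input=1 -> V=5
t=10: input=3 -> V=0 FIRE
t=11: input=2 -> V=10
t=12: input=1 -> V=10

Answer: 2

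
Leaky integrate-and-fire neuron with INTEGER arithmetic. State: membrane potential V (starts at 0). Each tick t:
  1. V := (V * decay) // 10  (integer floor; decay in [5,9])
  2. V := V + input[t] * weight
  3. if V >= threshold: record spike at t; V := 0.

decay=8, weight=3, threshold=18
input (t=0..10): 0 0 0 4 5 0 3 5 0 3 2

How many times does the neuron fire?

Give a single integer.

t=0: input=0 -> V=0
t=1: input=0 -> V=0
t=2: input=0 -> V=0
t=3: input=4 -> V=12
t=4: input=5 -> V=0 FIRE
t=5: input=0 -> V=0
t=6: input=3 -> V=9
t=7: input=5 -> V=0 FIRE
t=8: input=0 -> V=0
t=9: input=3 -> V=9
t=10: input=2 -> V=13

Answer: 2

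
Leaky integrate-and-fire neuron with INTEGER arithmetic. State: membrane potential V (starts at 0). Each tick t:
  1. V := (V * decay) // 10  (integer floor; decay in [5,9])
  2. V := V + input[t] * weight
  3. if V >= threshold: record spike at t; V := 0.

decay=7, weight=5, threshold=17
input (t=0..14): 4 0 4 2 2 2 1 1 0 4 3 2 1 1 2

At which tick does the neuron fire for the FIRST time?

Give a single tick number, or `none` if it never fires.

Answer: 0

Derivation:
t=0: input=4 -> V=0 FIRE
t=1: input=0 -> V=0
t=2: input=4 -> V=0 FIRE
t=3: input=2 -> V=10
t=4: input=2 -> V=0 FIRE
t=5: input=2 -> V=10
t=6: input=1 -> V=12
t=7: input=1 -> V=13
t=8: input=0 -> V=9
t=9: input=4 -> V=0 FIRE
t=10: input=3 -> V=15
t=11: input=2 -> V=0 FIRE
t=12: input=1 -> V=5
t=13: input=1 -> V=8
t=14: input=2 -> V=15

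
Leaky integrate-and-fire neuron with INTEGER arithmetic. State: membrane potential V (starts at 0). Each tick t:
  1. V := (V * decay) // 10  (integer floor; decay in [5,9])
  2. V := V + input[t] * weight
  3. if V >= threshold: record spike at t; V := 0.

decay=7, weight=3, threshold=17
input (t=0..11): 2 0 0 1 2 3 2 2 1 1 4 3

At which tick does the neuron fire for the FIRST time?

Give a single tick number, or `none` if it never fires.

Answer: 10

Derivation:
t=0: input=2 -> V=6
t=1: input=0 -> V=4
t=2: input=0 -> V=2
t=3: input=1 -> V=4
t=4: input=2 -> V=8
t=5: input=3 -> V=14
t=6: input=2 -> V=15
t=7: input=2 -> V=16
t=8: input=1 -> V=14
t=9: input=1 -> V=12
t=10: input=4 -> V=0 FIRE
t=11: input=3 -> V=9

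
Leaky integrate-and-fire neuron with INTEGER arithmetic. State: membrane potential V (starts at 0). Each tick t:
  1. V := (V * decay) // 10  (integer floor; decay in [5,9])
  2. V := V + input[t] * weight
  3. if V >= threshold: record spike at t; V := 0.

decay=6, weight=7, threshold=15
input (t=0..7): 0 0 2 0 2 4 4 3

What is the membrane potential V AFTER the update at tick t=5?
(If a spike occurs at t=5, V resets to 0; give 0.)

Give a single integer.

t=0: input=0 -> V=0
t=1: input=0 -> V=0
t=2: input=2 -> V=14
t=3: input=0 -> V=8
t=4: input=2 -> V=0 FIRE
t=5: input=4 -> V=0 FIRE
t=6: input=4 -> V=0 FIRE
t=7: input=3 -> V=0 FIRE

Answer: 0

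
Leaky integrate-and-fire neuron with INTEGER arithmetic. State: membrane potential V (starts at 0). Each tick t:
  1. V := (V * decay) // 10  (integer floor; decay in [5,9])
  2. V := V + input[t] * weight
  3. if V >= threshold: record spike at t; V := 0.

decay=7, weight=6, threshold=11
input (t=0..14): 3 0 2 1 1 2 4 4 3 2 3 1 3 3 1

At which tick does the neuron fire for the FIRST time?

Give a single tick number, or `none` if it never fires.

t=0: input=3 -> V=0 FIRE
t=1: input=0 -> V=0
t=2: input=2 -> V=0 FIRE
t=3: input=1 -> V=6
t=4: input=1 -> V=10
t=5: input=2 -> V=0 FIRE
t=6: input=4 -> V=0 FIRE
t=7: input=4 -> V=0 FIRE
t=8: input=3 -> V=0 FIRE
t=9: input=2 -> V=0 FIRE
t=10: input=3 -> V=0 FIRE
t=11: input=1 -> V=6
t=12: input=3 -> V=0 FIRE
t=13: input=3 -> V=0 FIRE
t=14: input=1 -> V=6

Answer: 0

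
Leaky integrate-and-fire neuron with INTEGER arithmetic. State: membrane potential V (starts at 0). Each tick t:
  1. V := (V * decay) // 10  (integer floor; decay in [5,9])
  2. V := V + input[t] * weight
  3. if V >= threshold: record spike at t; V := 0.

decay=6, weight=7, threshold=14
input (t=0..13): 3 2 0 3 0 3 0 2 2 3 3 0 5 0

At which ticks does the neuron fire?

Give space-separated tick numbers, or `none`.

Answer: 0 1 3 5 7 8 9 10 12

Derivation:
t=0: input=3 -> V=0 FIRE
t=1: input=2 -> V=0 FIRE
t=2: input=0 -> V=0
t=3: input=3 -> V=0 FIRE
t=4: input=0 -> V=0
t=5: input=3 -> V=0 FIRE
t=6: input=0 -> V=0
t=7: input=2 -> V=0 FIRE
t=8: input=2 -> V=0 FIRE
t=9: input=3 -> V=0 FIRE
t=10: input=3 -> V=0 FIRE
t=11: input=0 -> V=0
t=12: input=5 -> V=0 FIRE
t=13: input=0 -> V=0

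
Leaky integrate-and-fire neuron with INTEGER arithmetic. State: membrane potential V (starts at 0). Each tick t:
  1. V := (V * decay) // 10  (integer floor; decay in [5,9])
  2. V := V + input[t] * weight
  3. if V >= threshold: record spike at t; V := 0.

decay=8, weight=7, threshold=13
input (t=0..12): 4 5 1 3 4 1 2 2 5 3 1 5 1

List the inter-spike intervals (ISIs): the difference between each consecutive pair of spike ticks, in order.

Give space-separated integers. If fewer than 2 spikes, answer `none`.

t=0: input=4 -> V=0 FIRE
t=1: input=5 -> V=0 FIRE
t=2: input=1 -> V=7
t=3: input=3 -> V=0 FIRE
t=4: input=4 -> V=0 FIRE
t=5: input=1 -> V=7
t=6: input=2 -> V=0 FIRE
t=7: input=2 -> V=0 FIRE
t=8: input=5 -> V=0 FIRE
t=9: input=3 -> V=0 FIRE
t=10: input=1 -> V=7
t=11: input=5 -> V=0 FIRE
t=12: input=1 -> V=7

Answer: 1 2 1 2 1 1 1 2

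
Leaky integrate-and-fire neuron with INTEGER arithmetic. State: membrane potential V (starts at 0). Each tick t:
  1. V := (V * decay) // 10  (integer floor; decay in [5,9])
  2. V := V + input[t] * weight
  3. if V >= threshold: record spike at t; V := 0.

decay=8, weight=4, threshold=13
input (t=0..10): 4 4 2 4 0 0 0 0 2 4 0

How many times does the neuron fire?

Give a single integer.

Answer: 4

Derivation:
t=0: input=4 -> V=0 FIRE
t=1: input=4 -> V=0 FIRE
t=2: input=2 -> V=8
t=3: input=4 -> V=0 FIRE
t=4: input=0 -> V=0
t=5: input=0 -> V=0
t=6: input=0 -> V=0
t=7: input=0 -> V=0
t=8: input=2 -> V=8
t=9: input=4 -> V=0 FIRE
t=10: input=0 -> V=0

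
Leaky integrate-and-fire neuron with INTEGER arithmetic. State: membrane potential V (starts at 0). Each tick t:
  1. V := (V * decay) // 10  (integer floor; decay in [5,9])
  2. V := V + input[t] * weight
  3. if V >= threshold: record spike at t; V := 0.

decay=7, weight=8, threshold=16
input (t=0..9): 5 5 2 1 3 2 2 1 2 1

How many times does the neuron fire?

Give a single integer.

Answer: 7

Derivation:
t=0: input=5 -> V=0 FIRE
t=1: input=5 -> V=0 FIRE
t=2: input=2 -> V=0 FIRE
t=3: input=1 -> V=8
t=4: input=3 -> V=0 FIRE
t=5: input=2 -> V=0 FIRE
t=6: input=2 -> V=0 FIRE
t=7: input=1 -> V=8
t=8: input=2 -> V=0 FIRE
t=9: input=1 -> V=8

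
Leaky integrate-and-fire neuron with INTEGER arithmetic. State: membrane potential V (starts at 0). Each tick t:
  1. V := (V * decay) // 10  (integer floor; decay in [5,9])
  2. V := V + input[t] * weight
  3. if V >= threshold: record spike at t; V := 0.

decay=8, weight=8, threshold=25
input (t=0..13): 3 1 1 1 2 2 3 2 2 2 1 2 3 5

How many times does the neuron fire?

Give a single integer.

t=0: input=3 -> V=24
t=1: input=1 -> V=0 FIRE
t=2: input=1 -> V=8
t=3: input=1 -> V=14
t=4: input=2 -> V=0 FIRE
t=5: input=2 -> V=16
t=6: input=3 -> V=0 FIRE
t=7: input=2 -> V=16
t=8: input=2 -> V=0 FIRE
t=9: input=2 -> V=16
t=10: input=1 -> V=20
t=11: input=2 -> V=0 FIRE
t=12: input=3 -> V=24
t=13: input=5 -> V=0 FIRE

Answer: 6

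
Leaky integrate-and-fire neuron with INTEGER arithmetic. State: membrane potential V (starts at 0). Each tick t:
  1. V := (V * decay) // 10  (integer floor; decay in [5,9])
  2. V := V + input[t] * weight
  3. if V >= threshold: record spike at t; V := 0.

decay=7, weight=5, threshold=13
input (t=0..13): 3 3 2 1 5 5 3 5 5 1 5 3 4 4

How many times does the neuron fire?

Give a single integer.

t=0: input=3 -> V=0 FIRE
t=1: input=3 -> V=0 FIRE
t=2: input=2 -> V=10
t=3: input=1 -> V=12
t=4: input=5 -> V=0 FIRE
t=5: input=5 -> V=0 FIRE
t=6: input=3 -> V=0 FIRE
t=7: input=5 -> V=0 FIRE
t=8: input=5 -> V=0 FIRE
t=9: input=1 -> V=5
t=10: input=5 -> V=0 FIRE
t=11: input=3 -> V=0 FIRE
t=12: input=4 -> V=0 FIRE
t=13: input=4 -> V=0 FIRE

Answer: 11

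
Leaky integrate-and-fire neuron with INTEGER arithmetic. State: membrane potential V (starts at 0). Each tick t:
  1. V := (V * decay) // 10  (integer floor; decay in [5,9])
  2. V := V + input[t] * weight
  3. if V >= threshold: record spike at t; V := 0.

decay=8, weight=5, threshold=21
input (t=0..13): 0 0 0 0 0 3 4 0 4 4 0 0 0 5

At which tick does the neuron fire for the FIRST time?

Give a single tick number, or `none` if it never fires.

t=0: input=0 -> V=0
t=1: input=0 -> V=0
t=2: input=0 -> V=0
t=3: input=0 -> V=0
t=4: input=0 -> V=0
t=5: input=3 -> V=15
t=6: input=4 -> V=0 FIRE
t=7: input=0 -> V=0
t=8: input=4 -> V=20
t=9: input=4 -> V=0 FIRE
t=10: input=0 -> V=0
t=11: input=0 -> V=0
t=12: input=0 -> V=0
t=13: input=5 -> V=0 FIRE

Answer: 6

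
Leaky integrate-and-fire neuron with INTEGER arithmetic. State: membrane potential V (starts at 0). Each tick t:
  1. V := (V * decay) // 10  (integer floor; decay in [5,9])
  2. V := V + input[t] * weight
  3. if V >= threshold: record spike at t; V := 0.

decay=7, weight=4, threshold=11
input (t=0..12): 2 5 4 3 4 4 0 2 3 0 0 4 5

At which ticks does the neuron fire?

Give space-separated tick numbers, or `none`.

t=0: input=2 -> V=8
t=1: input=5 -> V=0 FIRE
t=2: input=4 -> V=0 FIRE
t=3: input=3 -> V=0 FIRE
t=4: input=4 -> V=0 FIRE
t=5: input=4 -> V=0 FIRE
t=6: input=0 -> V=0
t=7: input=2 -> V=8
t=8: input=3 -> V=0 FIRE
t=9: input=0 -> V=0
t=10: input=0 -> V=0
t=11: input=4 -> V=0 FIRE
t=12: input=5 -> V=0 FIRE

Answer: 1 2 3 4 5 8 11 12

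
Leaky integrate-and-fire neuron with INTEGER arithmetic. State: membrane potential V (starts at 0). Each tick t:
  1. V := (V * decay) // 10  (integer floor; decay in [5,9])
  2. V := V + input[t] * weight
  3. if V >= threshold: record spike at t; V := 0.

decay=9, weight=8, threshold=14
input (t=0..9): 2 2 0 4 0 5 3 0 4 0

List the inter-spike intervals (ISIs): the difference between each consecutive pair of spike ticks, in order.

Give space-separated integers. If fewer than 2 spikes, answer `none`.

Answer: 1 2 2 1 2

Derivation:
t=0: input=2 -> V=0 FIRE
t=1: input=2 -> V=0 FIRE
t=2: input=0 -> V=0
t=3: input=4 -> V=0 FIRE
t=4: input=0 -> V=0
t=5: input=5 -> V=0 FIRE
t=6: input=3 -> V=0 FIRE
t=7: input=0 -> V=0
t=8: input=4 -> V=0 FIRE
t=9: input=0 -> V=0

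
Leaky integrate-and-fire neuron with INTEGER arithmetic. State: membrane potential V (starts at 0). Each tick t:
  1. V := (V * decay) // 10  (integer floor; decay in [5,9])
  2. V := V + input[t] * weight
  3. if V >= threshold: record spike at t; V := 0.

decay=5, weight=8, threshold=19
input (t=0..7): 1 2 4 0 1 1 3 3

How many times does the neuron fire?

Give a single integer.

Answer: 4

Derivation:
t=0: input=1 -> V=8
t=1: input=2 -> V=0 FIRE
t=2: input=4 -> V=0 FIRE
t=3: input=0 -> V=0
t=4: input=1 -> V=8
t=5: input=1 -> V=12
t=6: input=3 -> V=0 FIRE
t=7: input=3 -> V=0 FIRE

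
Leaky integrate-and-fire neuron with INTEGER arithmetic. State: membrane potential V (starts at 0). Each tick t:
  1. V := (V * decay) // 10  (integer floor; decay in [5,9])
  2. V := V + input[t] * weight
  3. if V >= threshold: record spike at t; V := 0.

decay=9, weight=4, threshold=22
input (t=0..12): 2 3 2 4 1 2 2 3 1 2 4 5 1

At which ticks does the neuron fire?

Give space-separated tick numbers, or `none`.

t=0: input=2 -> V=8
t=1: input=3 -> V=19
t=2: input=2 -> V=0 FIRE
t=3: input=4 -> V=16
t=4: input=1 -> V=18
t=5: input=2 -> V=0 FIRE
t=6: input=2 -> V=8
t=7: input=3 -> V=19
t=8: input=1 -> V=21
t=9: input=2 -> V=0 FIRE
t=10: input=4 -> V=16
t=11: input=5 -> V=0 FIRE
t=12: input=1 -> V=4

Answer: 2 5 9 11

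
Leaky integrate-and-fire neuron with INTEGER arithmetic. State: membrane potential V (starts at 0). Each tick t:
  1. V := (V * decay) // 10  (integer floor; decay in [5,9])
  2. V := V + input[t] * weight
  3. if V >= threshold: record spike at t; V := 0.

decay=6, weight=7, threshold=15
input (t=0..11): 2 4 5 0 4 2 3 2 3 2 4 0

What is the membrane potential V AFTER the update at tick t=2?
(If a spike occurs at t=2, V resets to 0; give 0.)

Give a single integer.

Answer: 0

Derivation:
t=0: input=2 -> V=14
t=1: input=4 -> V=0 FIRE
t=2: input=5 -> V=0 FIRE
t=3: input=0 -> V=0
t=4: input=4 -> V=0 FIRE
t=5: input=2 -> V=14
t=6: input=3 -> V=0 FIRE
t=7: input=2 -> V=14
t=8: input=3 -> V=0 FIRE
t=9: input=2 -> V=14
t=10: input=4 -> V=0 FIRE
t=11: input=0 -> V=0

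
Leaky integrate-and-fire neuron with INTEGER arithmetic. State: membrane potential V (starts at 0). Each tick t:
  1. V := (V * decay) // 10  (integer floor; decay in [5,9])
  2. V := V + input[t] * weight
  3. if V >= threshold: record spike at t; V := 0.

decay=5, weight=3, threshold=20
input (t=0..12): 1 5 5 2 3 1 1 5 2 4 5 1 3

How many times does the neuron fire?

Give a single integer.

Answer: 2

Derivation:
t=0: input=1 -> V=3
t=1: input=5 -> V=16
t=2: input=5 -> V=0 FIRE
t=3: input=2 -> V=6
t=4: input=3 -> V=12
t=5: input=1 -> V=9
t=6: input=1 -> V=7
t=7: input=5 -> V=18
t=8: input=2 -> V=15
t=9: input=4 -> V=19
t=10: input=5 -> V=0 FIRE
t=11: input=1 -> V=3
t=12: input=3 -> V=10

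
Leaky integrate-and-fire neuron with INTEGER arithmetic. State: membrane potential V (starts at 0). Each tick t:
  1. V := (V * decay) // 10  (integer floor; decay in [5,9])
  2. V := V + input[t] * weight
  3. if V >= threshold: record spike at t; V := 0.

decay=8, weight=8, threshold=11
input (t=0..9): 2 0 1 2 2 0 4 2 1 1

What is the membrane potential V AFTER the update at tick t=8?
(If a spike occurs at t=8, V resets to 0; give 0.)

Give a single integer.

t=0: input=2 -> V=0 FIRE
t=1: input=0 -> V=0
t=2: input=1 -> V=8
t=3: input=2 -> V=0 FIRE
t=4: input=2 -> V=0 FIRE
t=5: input=0 -> V=0
t=6: input=4 -> V=0 FIRE
t=7: input=2 -> V=0 FIRE
t=8: input=1 -> V=8
t=9: input=1 -> V=0 FIRE

Answer: 8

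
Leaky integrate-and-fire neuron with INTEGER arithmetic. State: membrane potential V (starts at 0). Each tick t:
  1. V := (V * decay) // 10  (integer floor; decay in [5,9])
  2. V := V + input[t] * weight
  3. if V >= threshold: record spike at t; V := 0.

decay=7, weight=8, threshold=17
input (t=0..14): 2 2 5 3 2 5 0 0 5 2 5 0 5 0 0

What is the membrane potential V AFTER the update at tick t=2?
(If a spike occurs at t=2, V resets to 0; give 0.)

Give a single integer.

Answer: 0

Derivation:
t=0: input=2 -> V=16
t=1: input=2 -> V=0 FIRE
t=2: input=5 -> V=0 FIRE
t=3: input=3 -> V=0 FIRE
t=4: input=2 -> V=16
t=5: input=5 -> V=0 FIRE
t=6: input=0 -> V=0
t=7: input=0 -> V=0
t=8: input=5 -> V=0 FIRE
t=9: input=2 -> V=16
t=10: input=5 -> V=0 FIRE
t=11: input=0 -> V=0
t=12: input=5 -> V=0 FIRE
t=13: input=0 -> V=0
t=14: input=0 -> V=0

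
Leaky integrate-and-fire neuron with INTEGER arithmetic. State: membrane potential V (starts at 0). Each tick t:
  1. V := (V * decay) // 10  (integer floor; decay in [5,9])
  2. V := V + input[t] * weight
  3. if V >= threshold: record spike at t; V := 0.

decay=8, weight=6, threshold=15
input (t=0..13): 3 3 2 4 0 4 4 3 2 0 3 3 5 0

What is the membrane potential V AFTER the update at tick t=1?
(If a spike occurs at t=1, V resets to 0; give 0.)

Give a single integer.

t=0: input=3 -> V=0 FIRE
t=1: input=3 -> V=0 FIRE
t=2: input=2 -> V=12
t=3: input=4 -> V=0 FIRE
t=4: input=0 -> V=0
t=5: input=4 -> V=0 FIRE
t=6: input=4 -> V=0 FIRE
t=7: input=3 -> V=0 FIRE
t=8: input=2 -> V=12
t=9: input=0 -> V=9
t=10: input=3 -> V=0 FIRE
t=11: input=3 -> V=0 FIRE
t=12: input=5 -> V=0 FIRE
t=13: input=0 -> V=0

Answer: 0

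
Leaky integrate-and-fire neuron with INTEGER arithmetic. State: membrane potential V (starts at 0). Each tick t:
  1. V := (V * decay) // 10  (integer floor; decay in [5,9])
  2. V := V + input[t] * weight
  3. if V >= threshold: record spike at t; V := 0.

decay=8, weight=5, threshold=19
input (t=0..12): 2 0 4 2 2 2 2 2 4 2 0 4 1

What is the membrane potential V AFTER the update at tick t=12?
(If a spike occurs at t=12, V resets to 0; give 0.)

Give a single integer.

Answer: 5

Derivation:
t=0: input=2 -> V=10
t=1: input=0 -> V=8
t=2: input=4 -> V=0 FIRE
t=3: input=2 -> V=10
t=4: input=2 -> V=18
t=5: input=2 -> V=0 FIRE
t=6: input=2 -> V=10
t=7: input=2 -> V=18
t=8: input=4 -> V=0 FIRE
t=9: input=2 -> V=10
t=10: input=0 -> V=8
t=11: input=4 -> V=0 FIRE
t=12: input=1 -> V=5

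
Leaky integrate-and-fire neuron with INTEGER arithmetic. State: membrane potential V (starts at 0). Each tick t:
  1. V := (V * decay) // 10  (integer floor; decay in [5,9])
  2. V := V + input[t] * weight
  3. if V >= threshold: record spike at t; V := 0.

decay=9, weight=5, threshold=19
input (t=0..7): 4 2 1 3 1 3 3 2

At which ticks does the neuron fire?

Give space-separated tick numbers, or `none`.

t=0: input=4 -> V=0 FIRE
t=1: input=2 -> V=10
t=2: input=1 -> V=14
t=3: input=3 -> V=0 FIRE
t=4: input=1 -> V=5
t=5: input=3 -> V=0 FIRE
t=6: input=3 -> V=15
t=7: input=2 -> V=0 FIRE

Answer: 0 3 5 7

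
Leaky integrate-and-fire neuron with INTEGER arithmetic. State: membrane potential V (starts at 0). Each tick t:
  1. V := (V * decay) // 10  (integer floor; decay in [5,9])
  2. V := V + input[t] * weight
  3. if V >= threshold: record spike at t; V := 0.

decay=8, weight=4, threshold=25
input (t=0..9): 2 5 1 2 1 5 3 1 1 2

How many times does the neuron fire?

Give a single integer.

t=0: input=2 -> V=8
t=1: input=5 -> V=0 FIRE
t=2: input=1 -> V=4
t=3: input=2 -> V=11
t=4: input=1 -> V=12
t=5: input=5 -> V=0 FIRE
t=6: input=3 -> V=12
t=7: input=1 -> V=13
t=8: input=1 -> V=14
t=9: input=2 -> V=19

Answer: 2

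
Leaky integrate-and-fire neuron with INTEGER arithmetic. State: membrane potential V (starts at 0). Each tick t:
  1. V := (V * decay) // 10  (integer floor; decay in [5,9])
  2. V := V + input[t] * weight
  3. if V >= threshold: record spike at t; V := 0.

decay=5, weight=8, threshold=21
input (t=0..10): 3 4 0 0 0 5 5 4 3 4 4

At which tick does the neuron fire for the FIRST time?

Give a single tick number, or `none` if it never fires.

t=0: input=3 -> V=0 FIRE
t=1: input=4 -> V=0 FIRE
t=2: input=0 -> V=0
t=3: input=0 -> V=0
t=4: input=0 -> V=0
t=5: input=5 -> V=0 FIRE
t=6: input=5 -> V=0 FIRE
t=7: input=4 -> V=0 FIRE
t=8: input=3 -> V=0 FIRE
t=9: input=4 -> V=0 FIRE
t=10: input=4 -> V=0 FIRE

Answer: 0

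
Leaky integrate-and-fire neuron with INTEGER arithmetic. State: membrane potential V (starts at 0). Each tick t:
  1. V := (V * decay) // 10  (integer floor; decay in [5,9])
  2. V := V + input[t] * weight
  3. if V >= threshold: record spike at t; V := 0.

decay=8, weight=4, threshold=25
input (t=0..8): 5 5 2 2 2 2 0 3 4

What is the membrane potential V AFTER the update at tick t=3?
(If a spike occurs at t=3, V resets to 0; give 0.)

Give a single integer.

Answer: 14

Derivation:
t=0: input=5 -> V=20
t=1: input=5 -> V=0 FIRE
t=2: input=2 -> V=8
t=3: input=2 -> V=14
t=4: input=2 -> V=19
t=5: input=2 -> V=23
t=6: input=0 -> V=18
t=7: input=3 -> V=0 FIRE
t=8: input=4 -> V=16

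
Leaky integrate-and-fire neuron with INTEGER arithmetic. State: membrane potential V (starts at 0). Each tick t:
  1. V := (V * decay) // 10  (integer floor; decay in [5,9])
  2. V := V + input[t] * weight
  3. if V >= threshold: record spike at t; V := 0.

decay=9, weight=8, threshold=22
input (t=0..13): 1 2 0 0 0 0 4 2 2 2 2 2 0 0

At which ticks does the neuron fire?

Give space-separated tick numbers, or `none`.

t=0: input=1 -> V=8
t=1: input=2 -> V=0 FIRE
t=2: input=0 -> V=0
t=3: input=0 -> V=0
t=4: input=0 -> V=0
t=5: input=0 -> V=0
t=6: input=4 -> V=0 FIRE
t=7: input=2 -> V=16
t=8: input=2 -> V=0 FIRE
t=9: input=2 -> V=16
t=10: input=2 -> V=0 FIRE
t=11: input=2 -> V=16
t=12: input=0 -> V=14
t=13: input=0 -> V=12

Answer: 1 6 8 10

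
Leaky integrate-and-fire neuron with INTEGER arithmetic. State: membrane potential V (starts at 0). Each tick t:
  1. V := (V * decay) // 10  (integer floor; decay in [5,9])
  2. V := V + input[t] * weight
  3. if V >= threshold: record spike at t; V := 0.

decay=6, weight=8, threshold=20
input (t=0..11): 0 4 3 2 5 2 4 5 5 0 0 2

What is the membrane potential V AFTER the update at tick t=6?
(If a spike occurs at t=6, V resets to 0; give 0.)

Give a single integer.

Answer: 0

Derivation:
t=0: input=0 -> V=0
t=1: input=4 -> V=0 FIRE
t=2: input=3 -> V=0 FIRE
t=3: input=2 -> V=16
t=4: input=5 -> V=0 FIRE
t=5: input=2 -> V=16
t=6: input=4 -> V=0 FIRE
t=7: input=5 -> V=0 FIRE
t=8: input=5 -> V=0 FIRE
t=9: input=0 -> V=0
t=10: input=0 -> V=0
t=11: input=2 -> V=16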